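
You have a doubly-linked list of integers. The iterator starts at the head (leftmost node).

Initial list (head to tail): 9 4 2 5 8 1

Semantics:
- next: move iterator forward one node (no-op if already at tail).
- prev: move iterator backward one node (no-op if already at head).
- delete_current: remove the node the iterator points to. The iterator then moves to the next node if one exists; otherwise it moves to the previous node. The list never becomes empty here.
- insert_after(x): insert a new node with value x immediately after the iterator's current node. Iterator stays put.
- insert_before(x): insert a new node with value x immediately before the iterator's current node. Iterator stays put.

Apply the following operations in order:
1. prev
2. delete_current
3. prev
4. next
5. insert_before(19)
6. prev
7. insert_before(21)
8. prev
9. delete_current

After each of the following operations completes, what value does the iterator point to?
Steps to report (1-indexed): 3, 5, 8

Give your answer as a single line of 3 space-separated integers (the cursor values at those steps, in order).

After 1 (prev): list=[9, 4, 2, 5, 8, 1] cursor@9
After 2 (delete_current): list=[4, 2, 5, 8, 1] cursor@4
After 3 (prev): list=[4, 2, 5, 8, 1] cursor@4
After 4 (next): list=[4, 2, 5, 8, 1] cursor@2
After 5 (insert_before(19)): list=[4, 19, 2, 5, 8, 1] cursor@2
After 6 (prev): list=[4, 19, 2, 5, 8, 1] cursor@19
After 7 (insert_before(21)): list=[4, 21, 19, 2, 5, 8, 1] cursor@19
After 8 (prev): list=[4, 21, 19, 2, 5, 8, 1] cursor@21
After 9 (delete_current): list=[4, 19, 2, 5, 8, 1] cursor@19

Answer: 4 2 21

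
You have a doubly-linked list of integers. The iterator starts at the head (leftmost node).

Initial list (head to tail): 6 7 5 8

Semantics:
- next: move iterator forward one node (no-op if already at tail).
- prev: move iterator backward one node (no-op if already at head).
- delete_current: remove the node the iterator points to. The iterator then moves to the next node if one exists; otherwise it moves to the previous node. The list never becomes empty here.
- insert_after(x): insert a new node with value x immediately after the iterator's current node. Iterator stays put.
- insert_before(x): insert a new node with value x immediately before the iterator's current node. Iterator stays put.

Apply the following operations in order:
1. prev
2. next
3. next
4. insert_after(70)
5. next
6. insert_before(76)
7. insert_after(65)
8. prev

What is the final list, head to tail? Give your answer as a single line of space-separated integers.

Answer: 6 7 5 76 70 65 8

Derivation:
After 1 (prev): list=[6, 7, 5, 8] cursor@6
After 2 (next): list=[6, 7, 5, 8] cursor@7
After 3 (next): list=[6, 7, 5, 8] cursor@5
After 4 (insert_after(70)): list=[6, 7, 5, 70, 8] cursor@5
After 5 (next): list=[6, 7, 5, 70, 8] cursor@70
After 6 (insert_before(76)): list=[6, 7, 5, 76, 70, 8] cursor@70
After 7 (insert_after(65)): list=[6, 7, 5, 76, 70, 65, 8] cursor@70
After 8 (prev): list=[6, 7, 5, 76, 70, 65, 8] cursor@76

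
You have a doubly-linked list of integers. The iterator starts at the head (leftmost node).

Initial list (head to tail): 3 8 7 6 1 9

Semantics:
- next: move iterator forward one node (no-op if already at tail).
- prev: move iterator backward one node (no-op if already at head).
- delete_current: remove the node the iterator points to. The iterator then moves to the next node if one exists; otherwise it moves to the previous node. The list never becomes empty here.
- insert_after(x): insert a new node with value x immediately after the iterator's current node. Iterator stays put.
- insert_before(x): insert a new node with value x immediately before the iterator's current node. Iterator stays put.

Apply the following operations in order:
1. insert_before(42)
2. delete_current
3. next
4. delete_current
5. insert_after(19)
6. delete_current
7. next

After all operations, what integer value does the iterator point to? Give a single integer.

After 1 (insert_before(42)): list=[42, 3, 8, 7, 6, 1, 9] cursor@3
After 2 (delete_current): list=[42, 8, 7, 6, 1, 9] cursor@8
After 3 (next): list=[42, 8, 7, 6, 1, 9] cursor@7
After 4 (delete_current): list=[42, 8, 6, 1, 9] cursor@6
After 5 (insert_after(19)): list=[42, 8, 6, 19, 1, 9] cursor@6
After 6 (delete_current): list=[42, 8, 19, 1, 9] cursor@19
After 7 (next): list=[42, 8, 19, 1, 9] cursor@1

Answer: 1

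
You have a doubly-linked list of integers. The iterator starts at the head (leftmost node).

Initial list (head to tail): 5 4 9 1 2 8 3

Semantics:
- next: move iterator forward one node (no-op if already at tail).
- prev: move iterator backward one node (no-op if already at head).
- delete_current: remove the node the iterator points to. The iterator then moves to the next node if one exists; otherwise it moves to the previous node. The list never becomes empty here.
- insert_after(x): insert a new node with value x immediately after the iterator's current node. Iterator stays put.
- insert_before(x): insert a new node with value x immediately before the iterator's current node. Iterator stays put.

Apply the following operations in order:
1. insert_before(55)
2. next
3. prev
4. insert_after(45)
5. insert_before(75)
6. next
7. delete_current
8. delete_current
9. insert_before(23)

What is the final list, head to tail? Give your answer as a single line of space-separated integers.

Answer: 55 75 5 23 9 1 2 8 3

Derivation:
After 1 (insert_before(55)): list=[55, 5, 4, 9, 1, 2, 8, 3] cursor@5
After 2 (next): list=[55, 5, 4, 9, 1, 2, 8, 3] cursor@4
After 3 (prev): list=[55, 5, 4, 9, 1, 2, 8, 3] cursor@5
After 4 (insert_after(45)): list=[55, 5, 45, 4, 9, 1, 2, 8, 3] cursor@5
After 5 (insert_before(75)): list=[55, 75, 5, 45, 4, 9, 1, 2, 8, 3] cursor@5
After 6 (next): list=[55, 75, 5, 45, 4, 9, 1, 2, 8, 3] cursor@45
After 7 (delete_current): list=[55, 75, 5, 4, 9, 1, 2, 8, 3] cursor@4
After 8 (delete_current): list=[55, 75, 5, 9, 1, 2, 8, 3] cursor@9
After 9 (insert_before(23)): list=[55, 75, 5, 23, 9, 1, 2, 8, 3] cursor@9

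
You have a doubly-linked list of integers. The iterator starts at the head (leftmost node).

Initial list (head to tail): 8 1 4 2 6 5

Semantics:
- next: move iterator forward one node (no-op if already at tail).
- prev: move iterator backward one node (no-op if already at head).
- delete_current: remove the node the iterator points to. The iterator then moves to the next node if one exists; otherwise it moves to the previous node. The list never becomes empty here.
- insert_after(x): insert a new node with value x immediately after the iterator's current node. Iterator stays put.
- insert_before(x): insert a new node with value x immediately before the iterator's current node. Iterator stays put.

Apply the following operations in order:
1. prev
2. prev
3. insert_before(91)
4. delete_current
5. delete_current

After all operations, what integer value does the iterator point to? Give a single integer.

Answer: 4

Derivation:
After 1 (prev): list=[8, 1, 4, 2, 6, 5] cursor@8
After 2 (prev): list=[8, 1, 4, 2, 6, 5] cursor@8
After 3 (insert_before(91)): list=[91, 8, 1, 4, 2, 6, 5] cursor@8
After 4 (delete_current): list=[91, 1, 4, 2, 6, 5] cursor@1
After 5 (delete_current): list=[91, 4, 2, 6, 5] cursor@4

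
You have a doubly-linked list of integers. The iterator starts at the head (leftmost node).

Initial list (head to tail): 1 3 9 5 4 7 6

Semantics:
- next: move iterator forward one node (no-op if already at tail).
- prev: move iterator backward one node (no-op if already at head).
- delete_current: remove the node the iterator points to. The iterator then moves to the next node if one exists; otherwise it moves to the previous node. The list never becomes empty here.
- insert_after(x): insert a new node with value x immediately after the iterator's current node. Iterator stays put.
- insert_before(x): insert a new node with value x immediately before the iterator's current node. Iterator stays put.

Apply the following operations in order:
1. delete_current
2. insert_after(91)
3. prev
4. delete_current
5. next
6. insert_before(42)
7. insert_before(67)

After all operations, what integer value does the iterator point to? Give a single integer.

After 1 (delete_current): list=[3, 9, 5, 4, 7, 6] cursor@3
After 2 (insert_after(91)): list=[3, 91, 9, 5, 4, 7, 6] cursor@3
After 3 (prev): list=[3, 91, 9, 5, 4, 7, 6] cursor@3
After 4 (delete_current): list=[91, 9, 5, 4, 7, 6] cursor@91
After 5 (next): list=[91, 9, 5, 4, 7, 6] cursor@9
After 6 (insert_before(42)): list=[91, 42, 9, 5, 4, 7, 6] cursor@9
After 7 (insert_before(67)): list=[91, 42, 67, 9, 5, 4, 7, 6] cursor@9

Answer: 9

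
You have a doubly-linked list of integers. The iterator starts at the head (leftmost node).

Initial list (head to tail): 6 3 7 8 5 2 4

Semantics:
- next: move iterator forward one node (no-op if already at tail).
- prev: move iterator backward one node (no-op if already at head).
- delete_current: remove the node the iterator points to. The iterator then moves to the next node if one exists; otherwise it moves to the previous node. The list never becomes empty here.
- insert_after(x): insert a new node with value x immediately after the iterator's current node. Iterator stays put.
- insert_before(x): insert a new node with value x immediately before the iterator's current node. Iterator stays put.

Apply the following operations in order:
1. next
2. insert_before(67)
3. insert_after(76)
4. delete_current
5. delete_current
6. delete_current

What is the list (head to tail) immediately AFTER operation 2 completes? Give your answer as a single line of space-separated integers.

Answer: 6 67 3 7 8 5 2 4

Derivation:
After 1 (next): list=[6, 3, 7, 8, 5, 2, 4] cursor@3
After 2 (insert_before(67)): list=[6, 67, 3, 7, 8, 5, 2, 4] cursor@3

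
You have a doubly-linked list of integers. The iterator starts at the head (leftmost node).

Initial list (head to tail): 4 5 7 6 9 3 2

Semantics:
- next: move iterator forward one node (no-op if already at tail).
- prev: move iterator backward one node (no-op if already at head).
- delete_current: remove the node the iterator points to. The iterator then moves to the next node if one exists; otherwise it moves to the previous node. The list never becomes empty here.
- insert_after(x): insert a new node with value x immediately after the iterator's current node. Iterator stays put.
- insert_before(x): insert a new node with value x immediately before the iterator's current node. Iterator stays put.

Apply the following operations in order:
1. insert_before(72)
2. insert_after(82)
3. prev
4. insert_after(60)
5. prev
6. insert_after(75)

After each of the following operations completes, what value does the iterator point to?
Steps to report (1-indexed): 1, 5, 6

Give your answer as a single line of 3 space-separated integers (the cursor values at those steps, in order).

Answer: 4 72 72

Derivation:
After 1 (insert_before(72)): list=[72, 4, 5, 7, 6, 9, 3, 2] cursor@4
After 2 (insert_after(82)): list=[72, 4, 82, 5, 7, 6, 9, 3, 2] cursor@4
After 3 (prev): list=[72, 4, 82, 5, 7, 6, 9, 3, 2] cursor@72
After 4 (insert_after(60)): list=[72, 60, 4, 82, 5, 7, 6, 9, 3, 2] cursor@72
After 5 (prev): list=[72, 60, 4, 82, 5, 7, 6, 9, 3, 2] cursor@72
After 6 (insert_after(75)): list=[72, 75, 60, 4, 82, 5, 7, 6, 9, 3, 2] cursor@72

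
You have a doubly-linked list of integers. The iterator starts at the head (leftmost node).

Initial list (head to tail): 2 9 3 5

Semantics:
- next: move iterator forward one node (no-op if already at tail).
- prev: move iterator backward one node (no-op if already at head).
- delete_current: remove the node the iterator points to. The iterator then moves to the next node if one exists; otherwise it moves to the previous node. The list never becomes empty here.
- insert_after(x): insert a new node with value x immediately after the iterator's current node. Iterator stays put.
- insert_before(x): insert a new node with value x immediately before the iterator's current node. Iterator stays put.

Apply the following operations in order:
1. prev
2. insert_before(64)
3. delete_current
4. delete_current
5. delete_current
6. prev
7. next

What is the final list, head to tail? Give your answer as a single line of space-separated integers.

Answer: 64 5

Derivation:
After 1 (prev): list=[2, 9, 3, 5] cursor@2
After 2 (insert_before(64)): list=[64, 2, 9, 3, 5] cursor@2
After 3 (delete_current): list=[64, 9, 3, 5] cursor@9
After 4 (delete_current): list=[64, 3, 5] cursor@3
After 5 (delete_current): list=[64, 5] cursor@5
After 6 (prev): list=[64, 5] cursor@64
After 7 (next): list=[64, 5] cursor@5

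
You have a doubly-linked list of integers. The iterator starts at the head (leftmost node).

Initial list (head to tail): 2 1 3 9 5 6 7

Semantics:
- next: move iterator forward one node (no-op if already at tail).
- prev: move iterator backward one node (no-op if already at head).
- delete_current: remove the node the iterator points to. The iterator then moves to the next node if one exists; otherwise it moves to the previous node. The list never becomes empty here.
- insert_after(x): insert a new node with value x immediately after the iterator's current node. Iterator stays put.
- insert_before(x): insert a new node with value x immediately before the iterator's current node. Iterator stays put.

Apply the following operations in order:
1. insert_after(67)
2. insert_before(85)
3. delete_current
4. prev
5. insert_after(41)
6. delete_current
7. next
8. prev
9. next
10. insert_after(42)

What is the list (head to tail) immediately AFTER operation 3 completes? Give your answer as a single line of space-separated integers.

After 1 (insert_after(67)): list=[2, 67, 1, 3, 9, 5, 6, 7] cursor@2
After 2 (insert_before(85)): list=[85, 2, 67, 1, 3, 9, 5, 6, 7] cursor@2
After 3 (delete_current): list=[85, 67, 1, 3, 9, 5, 6, 7] cursor@67

Answer: 85 67 1 3 9 5 6 7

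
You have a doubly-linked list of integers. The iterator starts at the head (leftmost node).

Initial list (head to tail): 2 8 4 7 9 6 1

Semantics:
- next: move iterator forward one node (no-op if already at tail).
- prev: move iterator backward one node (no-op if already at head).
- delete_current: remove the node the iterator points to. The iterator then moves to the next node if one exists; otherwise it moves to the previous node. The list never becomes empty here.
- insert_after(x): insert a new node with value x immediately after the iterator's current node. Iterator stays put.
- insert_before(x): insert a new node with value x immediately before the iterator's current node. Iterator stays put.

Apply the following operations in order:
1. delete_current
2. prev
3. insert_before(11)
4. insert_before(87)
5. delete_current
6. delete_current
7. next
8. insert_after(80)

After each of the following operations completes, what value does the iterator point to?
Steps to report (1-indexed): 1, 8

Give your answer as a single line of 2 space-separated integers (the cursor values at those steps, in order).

Answer: 8 9

Derivation:
After 1 (delete_current): list=[8, 4, 7, 9, 6, 1] cursor@8
After 2 (prev): list=[8, 4, 7, 9, 6, 1] cursor@8
After 3 (insert_before(11)): list=[11, 8, 4, 7, 9, 6, 1] cursor@8
After 4 (insert_before(87)): list=[11, 87, 8, 4, 7, 9, 6, 1] cursor@8
After 5 (delete_current): list=[11, 87, 4, 7, 9, 6, 1] cursor@4
After 6 (delete_current): list=[11, 87, 7, 9, 6, 1] cursor@7
After 7 (next): list=[11, 87, 7, 9, 6, 1] cursor@9
After 8 (insert_after(80)): list=[11, 87, 7, 9, 80, 6, 1] cursor@9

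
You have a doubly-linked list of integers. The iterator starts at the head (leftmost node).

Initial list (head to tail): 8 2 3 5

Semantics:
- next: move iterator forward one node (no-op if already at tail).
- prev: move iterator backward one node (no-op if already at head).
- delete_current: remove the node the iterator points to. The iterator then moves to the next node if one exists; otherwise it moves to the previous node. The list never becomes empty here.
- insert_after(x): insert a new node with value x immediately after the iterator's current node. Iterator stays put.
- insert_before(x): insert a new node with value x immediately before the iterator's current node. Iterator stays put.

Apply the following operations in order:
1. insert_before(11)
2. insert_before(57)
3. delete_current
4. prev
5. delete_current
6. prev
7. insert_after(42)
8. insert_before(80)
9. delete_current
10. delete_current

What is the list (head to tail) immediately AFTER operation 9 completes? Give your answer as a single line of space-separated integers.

After 1 (insert_before(11)): list=[11, 8, 2, 3, 5] cursor@8
After 2 (insert_before(57)): list=[11, 57, 8, 2, 3, 5] cursor@8
After 3 (delete_current): list=[11, 57, 2, 3, 5] cursor@2
After 4 (prev): list=[11, 57, 2, 3, 5] cursor@57
After 5 (delete_current): list=[11, 2, 3, 5] cursor@2
After 6 (prev): list=[11, 2, 3, 5] cursor@11
After 7 (insert_after(42)): list=[11, 42, 2, 3, 5] cursor@11
After 8 (insert_before(80)): list=[80, 11, 42, 2, 3, 5] cursor@11
After 9 (delete_current): list=[80, 42, 2, 3, 5] cursor@42

Answer: 80 42 2 3 5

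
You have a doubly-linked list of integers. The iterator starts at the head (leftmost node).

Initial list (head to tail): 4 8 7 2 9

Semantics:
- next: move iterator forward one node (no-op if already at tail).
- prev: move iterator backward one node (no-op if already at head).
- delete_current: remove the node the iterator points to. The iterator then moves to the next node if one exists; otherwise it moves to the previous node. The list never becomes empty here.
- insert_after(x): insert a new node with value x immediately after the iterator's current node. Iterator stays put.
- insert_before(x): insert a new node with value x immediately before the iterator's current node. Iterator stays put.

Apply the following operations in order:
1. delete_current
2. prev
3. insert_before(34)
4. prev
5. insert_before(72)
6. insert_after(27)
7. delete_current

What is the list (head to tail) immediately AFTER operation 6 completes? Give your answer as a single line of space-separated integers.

After 1 (delete_current): list=[8, 7, 2, 9] cursor@8
After 2 (prev): list=[8, 7, 2, 9] cursor@8
After 3 (insert_before(34)): list=[34, 8, 7, 2, 9] cursor@8
After 4 (prev): list=[34, 8, 7, 2, 9] cursor@34
After 5 (insert_before(72)): list=[72, 34, 8, 7, 2, 9] cursor@34
After 6 (insert_after(27)): list=[72, 34, 27, 8, 7, 2, 9] cursor@34

Answer: 72 34 27 8 7 2 9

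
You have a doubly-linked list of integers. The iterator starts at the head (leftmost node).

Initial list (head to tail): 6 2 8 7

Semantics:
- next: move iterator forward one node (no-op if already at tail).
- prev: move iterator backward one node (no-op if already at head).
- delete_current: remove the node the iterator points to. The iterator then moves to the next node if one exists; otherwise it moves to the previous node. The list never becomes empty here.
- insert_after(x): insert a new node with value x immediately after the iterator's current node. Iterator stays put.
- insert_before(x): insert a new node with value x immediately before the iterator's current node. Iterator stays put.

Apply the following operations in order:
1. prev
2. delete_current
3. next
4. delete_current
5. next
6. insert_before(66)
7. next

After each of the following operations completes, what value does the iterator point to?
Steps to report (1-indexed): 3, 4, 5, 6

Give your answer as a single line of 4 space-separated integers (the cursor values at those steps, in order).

After 1 (prev): list=[6, 2, 8, 7] cursor@6
After 2 (delete_current): list=[2, 8, 7] cursor@2
After 3 (next): list=[2, 8, 7] cursor@8
After 4 (delete_current): list=[2, 7] cursor@7
After 5 (next): list=[2, 7] cursor@7
After 6 (insert_before(66)): list=[2, 66, 7] cursor@7
After 7 (next): list=[2, 66, 7] cursor@7

Answer: 8 7 7 7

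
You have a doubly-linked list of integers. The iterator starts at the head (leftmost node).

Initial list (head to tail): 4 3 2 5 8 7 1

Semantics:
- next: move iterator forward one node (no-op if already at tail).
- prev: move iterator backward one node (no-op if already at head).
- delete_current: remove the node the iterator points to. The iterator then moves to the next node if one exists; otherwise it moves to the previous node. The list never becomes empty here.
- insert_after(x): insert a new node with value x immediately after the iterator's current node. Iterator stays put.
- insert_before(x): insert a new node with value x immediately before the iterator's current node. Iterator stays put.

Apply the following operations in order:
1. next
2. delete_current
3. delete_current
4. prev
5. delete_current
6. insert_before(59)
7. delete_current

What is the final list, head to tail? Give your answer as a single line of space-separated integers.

After 1 (next): list=[4, 3, 2, 5, 8, 7, 1] cursor@3
After 2 (delete_current): list=[4, 2, 5, 8, 7, 1] cursor@2
After 3 (delete_current): list=[4, 5, 8, 7, 1] cursor@5
After 4 (prev): list=[4, 5, 8, 7, 1] cursor@4
After 5 (delete_current): list=[5, 8, 7, 1] cursor@5
After 6 (insert_before(59)): list=[59, 5, 8, 7, 1] cursor@5
After 7 (delete_current): list=[59, 8, 7, 1] cursor@8

Answer: 59 8 7 1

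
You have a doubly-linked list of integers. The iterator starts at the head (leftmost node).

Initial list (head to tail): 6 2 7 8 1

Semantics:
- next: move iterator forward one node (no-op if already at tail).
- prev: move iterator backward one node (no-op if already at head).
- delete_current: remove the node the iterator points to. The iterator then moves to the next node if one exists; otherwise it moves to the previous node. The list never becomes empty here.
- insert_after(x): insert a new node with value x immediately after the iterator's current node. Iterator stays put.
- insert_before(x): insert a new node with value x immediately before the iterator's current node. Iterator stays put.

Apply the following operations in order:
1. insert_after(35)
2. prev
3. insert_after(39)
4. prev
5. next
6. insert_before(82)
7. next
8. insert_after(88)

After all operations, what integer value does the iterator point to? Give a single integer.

Answer: 35

Derivation:
After 1 (insert_after(35)): list=[6, 35, 2, 7, 8, 1] cursor@6
After 2 (prev): list=[6, 35, 2, 7, 8, 1] cursor@6
After 3 (insert_after(39)): list=[6, 39, 35, 2, 7, 8, 1] cursor@6
After 4 (prev): list=[6, 39, 35, 2, 7, 8, 1] cursor@6
After 5 (next): list=[6, 39, 35, 2, 7, 8, 1] cursor@39
After 6 (insert_before(82)): list=[6, 82, 39, 35, 2, 7, 8, 1] cursor@39
After 7 (next): list=[6, 82, 39, 35, 2, 7, 8, 1] cursor@35
After 8 (insert_after(88)): list=[6, 82, 39, 35, 88, 2, 7, 8, 1] cursor@35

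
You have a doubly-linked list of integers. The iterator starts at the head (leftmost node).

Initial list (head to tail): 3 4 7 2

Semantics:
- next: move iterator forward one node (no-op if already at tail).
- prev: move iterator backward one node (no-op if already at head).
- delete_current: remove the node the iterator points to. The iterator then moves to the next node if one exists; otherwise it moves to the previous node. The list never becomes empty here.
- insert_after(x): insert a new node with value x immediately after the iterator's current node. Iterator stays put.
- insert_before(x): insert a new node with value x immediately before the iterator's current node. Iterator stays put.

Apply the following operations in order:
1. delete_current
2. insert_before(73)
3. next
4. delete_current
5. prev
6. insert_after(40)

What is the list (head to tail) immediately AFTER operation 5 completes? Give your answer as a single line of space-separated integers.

Answer: 73 4 2

Derivation:
After 1 (delete_current): list=[4, 7, 2] cursor@4
After 2 (insert_before(73)): list=[73, 4, 7, 2] cursor@4
After 3 (next): list=[73, 4, 7, 2] cursor@7
After 4 (delete_current): list=[73, 4, 2] cursor@2
After 5 (prev): list=[73, 4, 2] cursor@4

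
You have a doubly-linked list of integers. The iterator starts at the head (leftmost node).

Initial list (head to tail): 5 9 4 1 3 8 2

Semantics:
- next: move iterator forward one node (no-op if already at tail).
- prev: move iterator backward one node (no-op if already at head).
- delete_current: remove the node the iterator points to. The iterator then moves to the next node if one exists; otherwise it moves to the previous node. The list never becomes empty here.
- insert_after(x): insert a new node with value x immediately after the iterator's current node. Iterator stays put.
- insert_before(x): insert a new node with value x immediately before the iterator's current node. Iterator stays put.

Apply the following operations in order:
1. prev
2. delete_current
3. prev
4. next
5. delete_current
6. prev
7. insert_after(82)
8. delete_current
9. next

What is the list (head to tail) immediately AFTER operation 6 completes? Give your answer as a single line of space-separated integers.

Answer: 9 1 3 8 2

Derivation:
After 1 (prev): list=[5, 9, 4, 1, 3, 8, 2] cursor@5
After 2 (delete_current): list=[9, 4, 1, 3, 8, 2] cursor@9
After 3 (prev): list=[9, 4, 1, 3, 8, 2] cursor@9
After 4 (next): list=[9, 4, 1, 3, 8, 2] cursor@4
After 5 (delete_current): list=[9, 1, 3, 8, 2] cursor@1
After 6 (prev): list=[9, 1, 3, 8, 2] cursor@9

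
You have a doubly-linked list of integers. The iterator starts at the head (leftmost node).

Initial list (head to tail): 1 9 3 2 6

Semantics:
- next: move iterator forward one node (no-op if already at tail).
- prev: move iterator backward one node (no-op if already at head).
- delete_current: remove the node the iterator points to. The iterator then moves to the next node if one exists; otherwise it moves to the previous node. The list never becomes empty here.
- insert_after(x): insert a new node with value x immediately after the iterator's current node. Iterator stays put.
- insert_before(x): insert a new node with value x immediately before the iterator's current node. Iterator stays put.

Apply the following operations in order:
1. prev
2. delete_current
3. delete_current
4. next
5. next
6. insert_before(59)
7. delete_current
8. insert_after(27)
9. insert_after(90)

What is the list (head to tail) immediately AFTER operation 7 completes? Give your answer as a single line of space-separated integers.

Answer: 3 2 59

Derivation:
After 1 (prev): list=[1, 9, 3, 2, 6] cursor@1
After 2 (delete_current): list=[9, 3, 2, 6] cursor@9
After 3 (delete_current): list=[3, 2, 6] cursor@3
After 4 (next): list=[3, 2, 6] cursor@2
After 5 (next): list=[3, 2, 6] cursor@6
After 6 (insert_before(59)): list=[3, 2, 59, 6] cursor@6
After 7 (delete_current): list=[3, 2, 59] cursor@59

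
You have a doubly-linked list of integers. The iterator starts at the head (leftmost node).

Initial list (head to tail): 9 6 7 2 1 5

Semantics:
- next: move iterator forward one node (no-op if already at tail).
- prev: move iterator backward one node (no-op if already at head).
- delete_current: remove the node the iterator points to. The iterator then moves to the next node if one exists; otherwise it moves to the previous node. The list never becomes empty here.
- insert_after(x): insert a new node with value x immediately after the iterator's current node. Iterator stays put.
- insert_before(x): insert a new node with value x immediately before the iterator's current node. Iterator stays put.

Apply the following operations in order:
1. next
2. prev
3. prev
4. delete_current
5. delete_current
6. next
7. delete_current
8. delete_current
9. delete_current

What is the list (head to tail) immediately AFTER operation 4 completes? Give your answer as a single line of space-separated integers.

After 1 (next): list=[9, 6, 7, 2, 1, 5] cursor@6
After 2 (prev): list=[9, 6, 7, 2, 1, 5] cursor@9
After 3 (prev): list=[9, 6, 7, 2, 1, 5] cursor@9
After 4 (delete_current): list=[6, 7, 2, 1, 5] cursor@6

Answer: 6 7 2 1 5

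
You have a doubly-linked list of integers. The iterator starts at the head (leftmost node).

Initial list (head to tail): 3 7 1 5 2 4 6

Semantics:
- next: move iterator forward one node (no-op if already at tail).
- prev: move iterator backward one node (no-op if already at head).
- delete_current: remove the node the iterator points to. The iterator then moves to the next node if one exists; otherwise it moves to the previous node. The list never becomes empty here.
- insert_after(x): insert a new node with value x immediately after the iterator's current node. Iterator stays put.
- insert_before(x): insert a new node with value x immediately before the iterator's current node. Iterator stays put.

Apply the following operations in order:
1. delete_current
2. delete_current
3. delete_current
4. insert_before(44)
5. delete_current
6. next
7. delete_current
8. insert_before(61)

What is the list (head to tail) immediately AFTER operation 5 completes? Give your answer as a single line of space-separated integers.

Answer: 44 2 4 6

Derivation:
After 1 (delete_current): list=[7, 1, 5, 2, 4, 6] cursor@7
After 2 (delete_current): list=[1, 5, 2, 4, 6] cursor@1
After 3 (delete_current): list=[5, 2, 4, 6] cursor@5
After 4 (insert_before(44)): list=[44, 5, 2, 4, 6] cursor@5
After 5 (delete_current): list=[44, 2, 4, 6] cursor@2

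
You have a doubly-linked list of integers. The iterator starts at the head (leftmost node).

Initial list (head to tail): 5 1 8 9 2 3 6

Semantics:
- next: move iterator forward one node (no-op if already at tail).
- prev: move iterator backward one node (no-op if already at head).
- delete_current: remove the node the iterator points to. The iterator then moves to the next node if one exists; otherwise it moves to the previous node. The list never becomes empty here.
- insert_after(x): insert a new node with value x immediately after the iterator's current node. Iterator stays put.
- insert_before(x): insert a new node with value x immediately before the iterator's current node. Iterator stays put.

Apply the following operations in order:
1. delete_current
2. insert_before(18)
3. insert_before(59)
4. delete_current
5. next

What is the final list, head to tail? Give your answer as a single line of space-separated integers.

Answer: 18 59 8 9 2 3 6

Derivation:
After 1 (delete_current): list=[1, 8, 9, 2, 3, 6] cursor@1
After 2 (insert_before(18)): list=[18, 1, 8, 9, 2, 3, 6] cursor@1
After 3 (insert_before(59)): list=[18, 59, 1, 8, 9, 2, 3, 6] cursor@1
After 4 (delete_current): list=[18, 59, 8, 9, 2, 3, 6] cursor@8
After 5 (next): list=[18, 59, 8, 9, 2, 3, 6] cursor@9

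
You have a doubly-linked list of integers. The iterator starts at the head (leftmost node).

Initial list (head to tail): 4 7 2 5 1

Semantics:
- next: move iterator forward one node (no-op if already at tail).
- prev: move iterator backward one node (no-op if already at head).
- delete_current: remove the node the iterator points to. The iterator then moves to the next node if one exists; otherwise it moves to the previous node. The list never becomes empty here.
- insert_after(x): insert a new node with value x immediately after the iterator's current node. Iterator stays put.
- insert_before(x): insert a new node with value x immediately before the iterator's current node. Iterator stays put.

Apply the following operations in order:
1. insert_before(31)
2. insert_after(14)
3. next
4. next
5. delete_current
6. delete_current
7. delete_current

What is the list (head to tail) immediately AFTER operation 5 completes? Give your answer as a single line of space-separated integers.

Answer: 31 4 14 2 5 1

Derivation:
After 1 (insert_before(31)): list=[31, 4, 7, 2, 5, 1] cursor@4
After 2 (insert_after(14)): list=[31, 4, 14, 7, 2, 5, 1] cursor@4
After 3 (next): list=[31, 4, 14, 7, 2, 5, 1] cursor@14
After 4 (next): list=[31, 4, 14, 7, 2, 5, 1] cursor@7
After 5 (delete_current): list=[31, 4, 14, 2, 5, 1] cursor@2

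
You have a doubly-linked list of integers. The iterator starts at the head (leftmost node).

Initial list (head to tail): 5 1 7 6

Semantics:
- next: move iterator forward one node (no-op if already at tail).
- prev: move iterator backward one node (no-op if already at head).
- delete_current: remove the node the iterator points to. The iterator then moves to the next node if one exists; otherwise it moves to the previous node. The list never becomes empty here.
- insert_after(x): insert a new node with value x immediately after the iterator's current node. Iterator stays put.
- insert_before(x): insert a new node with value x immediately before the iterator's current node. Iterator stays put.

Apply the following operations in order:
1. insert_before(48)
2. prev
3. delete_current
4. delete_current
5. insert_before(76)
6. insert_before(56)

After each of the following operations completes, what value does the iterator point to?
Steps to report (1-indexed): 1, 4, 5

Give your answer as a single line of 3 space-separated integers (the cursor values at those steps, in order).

After 1 (insert_before(48)): list=[48, 5, 1, 7, 6] cursor@5
After 2 (prev): list=[48, 5, 1, 7, 6] cursor@48
After 3 (delete_current): list=[5, 1, 7, 6] cursor@5
After 4 (delete_current): list=[1, 7, 6] cursor@1
After 5 (insert_before(76)): list=[76, 1, 7, 6] cursor@1
After 6 (insert_before(56)): list=[76, 56, 1, 7, 6] cursor@1

Answer: 5 1 1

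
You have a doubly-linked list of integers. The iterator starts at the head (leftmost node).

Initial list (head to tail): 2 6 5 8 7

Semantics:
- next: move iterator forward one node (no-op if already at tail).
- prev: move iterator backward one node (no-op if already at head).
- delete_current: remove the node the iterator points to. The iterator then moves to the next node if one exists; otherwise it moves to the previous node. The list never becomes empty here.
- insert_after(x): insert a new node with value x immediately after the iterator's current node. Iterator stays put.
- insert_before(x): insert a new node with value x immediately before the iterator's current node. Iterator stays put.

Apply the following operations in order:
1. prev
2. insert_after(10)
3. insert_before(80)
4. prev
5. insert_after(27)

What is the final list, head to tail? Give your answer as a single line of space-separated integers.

After 1 (prev): list=[2, 6, 5, 8, 7] cursor@2
After 2 (insert_after(10)): list=[2, 10, 6, 5, 8, 7] cursor@2
After 3 (insert_before(80)): list=[80, 2, 10, 6, 5, 8, 7] cursor@2
After 4 (prev): list=[80, 2, 10, 6, 5, 8, 7] cursor@80
After 5 (insert_after(27)): list=[80, 27, 2, 10, 6, 5, 8, 7] cursor@80

Answer: 80 27 2 10 6 5 8 7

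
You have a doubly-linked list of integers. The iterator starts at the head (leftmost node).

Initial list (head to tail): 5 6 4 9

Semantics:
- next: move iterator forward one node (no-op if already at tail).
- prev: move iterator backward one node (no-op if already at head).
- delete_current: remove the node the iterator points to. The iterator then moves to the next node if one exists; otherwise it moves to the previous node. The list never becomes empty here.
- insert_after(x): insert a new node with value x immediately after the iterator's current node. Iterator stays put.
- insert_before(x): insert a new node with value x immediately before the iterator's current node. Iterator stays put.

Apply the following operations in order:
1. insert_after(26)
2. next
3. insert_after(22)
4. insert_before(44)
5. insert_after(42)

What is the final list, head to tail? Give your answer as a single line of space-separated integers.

After 1 (insert_after(26)): list=[5, 26, 6, 4, 9] cursor@5
After 2 (next): list=[5, 26, 6, 4, 9] cursor@26
After 3 (insert_after(22)): list=[5, 26, 22, 6, 4, 9] cursor@26
After 4 (insert_before(44)): list=[5, 44, 26, 22, 6, 4, 9] cursor@26
After 5 (insert_after(42)): list=[5, 44, 26, 42, 22, 6, 4, 9] cursor@26

Answer: 5 44 26 42 22 6 4 9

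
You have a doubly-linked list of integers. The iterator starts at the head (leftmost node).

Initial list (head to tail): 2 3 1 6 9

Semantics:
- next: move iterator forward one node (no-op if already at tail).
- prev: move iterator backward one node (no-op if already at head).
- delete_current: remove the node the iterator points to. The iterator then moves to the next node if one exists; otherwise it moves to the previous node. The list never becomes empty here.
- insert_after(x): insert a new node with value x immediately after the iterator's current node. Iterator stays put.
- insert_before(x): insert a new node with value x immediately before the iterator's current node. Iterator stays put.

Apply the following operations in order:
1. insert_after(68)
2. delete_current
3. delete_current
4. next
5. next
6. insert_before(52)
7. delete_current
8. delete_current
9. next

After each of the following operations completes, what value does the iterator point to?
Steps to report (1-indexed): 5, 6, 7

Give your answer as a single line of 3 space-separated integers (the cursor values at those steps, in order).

After 1 (insert_after(68)): list=[2, 68, 3, 1, 6, 9] cursor@2
After 2 (delete_current): list=[68, 3, 1, 6, 9] cursor@68
After 3 (delete_current): list=[3, 1, 6, 9] cursor@3
After 4 (next): list=[3, 1, 6, 9] cursor@1
After 5 (next): list=[3, 1, 6, 9] cursor@6
After 6 (insert_before(52)): list=[3, 1, 52, 6, 9] cursor@6
After 7 (delete_current): list=[3, 1, 52, 9] cursor@9
After 8 (delete_current): list=[3, 1, 52] cursor@52
After 9 (next): list=[3, 1, 52] cursor@52

Answer: 6 6 9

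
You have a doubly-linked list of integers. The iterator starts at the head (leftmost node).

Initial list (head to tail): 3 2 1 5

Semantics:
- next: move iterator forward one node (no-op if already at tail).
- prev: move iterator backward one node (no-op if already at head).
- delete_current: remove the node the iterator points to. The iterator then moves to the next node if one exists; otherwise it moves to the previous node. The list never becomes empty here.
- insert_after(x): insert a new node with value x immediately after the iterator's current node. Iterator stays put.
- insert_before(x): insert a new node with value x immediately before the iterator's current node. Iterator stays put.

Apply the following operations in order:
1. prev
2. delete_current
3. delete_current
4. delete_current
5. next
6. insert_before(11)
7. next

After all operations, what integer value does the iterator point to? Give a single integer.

Answer: 5

Derivation:
After 1 (prev): list=[3, 2, 1, 5] cursor@3
After 2 (delete_current): list=[2, 1, 5] cursor@2
After 3 (delete_current): list=[1, 5] cursor@1
After 4 (delete_current): list=[5] cursor@5
After 5 (next): list=[5] cursor@5
After 6 (insert_before(11)): list=[11, 5] cursor@5
After 7 (next): list=[11, 5] cursor@5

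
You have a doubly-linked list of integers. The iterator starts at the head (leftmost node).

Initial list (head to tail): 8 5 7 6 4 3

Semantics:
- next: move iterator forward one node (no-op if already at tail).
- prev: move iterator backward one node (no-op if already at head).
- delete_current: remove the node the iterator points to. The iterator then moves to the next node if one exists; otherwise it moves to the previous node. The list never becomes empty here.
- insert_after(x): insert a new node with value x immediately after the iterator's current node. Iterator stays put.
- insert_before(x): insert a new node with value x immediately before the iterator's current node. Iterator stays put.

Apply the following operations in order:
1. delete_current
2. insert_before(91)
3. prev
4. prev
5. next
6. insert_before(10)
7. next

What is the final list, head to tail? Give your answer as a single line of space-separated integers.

Answer: 91 10 5 7 6 4 3

Derivation:
After 1 (delete_current): list=[5, 7, 6, 4, 3] cursor@5
After 2 (insert_before(91)): list=[91, 5, 7, 6, 4, 3] cursor@5
After 3 (prev): list=[91, 5, 7, 6, 4, 3] cursor@91
After 4 (prev): list=[91, 5, 7, 6, 4, 3] cursor@91
After 5 (next): list=[91, 5, 7, 6, 4, 3] cursor@5
After 6 (insert_before(10)): list=[91, 10, 5, 7, 6, 4, 3] cursor@5
After 7 (next): list=[91, 10, 5, 7, 6, 4, 3] cursor@7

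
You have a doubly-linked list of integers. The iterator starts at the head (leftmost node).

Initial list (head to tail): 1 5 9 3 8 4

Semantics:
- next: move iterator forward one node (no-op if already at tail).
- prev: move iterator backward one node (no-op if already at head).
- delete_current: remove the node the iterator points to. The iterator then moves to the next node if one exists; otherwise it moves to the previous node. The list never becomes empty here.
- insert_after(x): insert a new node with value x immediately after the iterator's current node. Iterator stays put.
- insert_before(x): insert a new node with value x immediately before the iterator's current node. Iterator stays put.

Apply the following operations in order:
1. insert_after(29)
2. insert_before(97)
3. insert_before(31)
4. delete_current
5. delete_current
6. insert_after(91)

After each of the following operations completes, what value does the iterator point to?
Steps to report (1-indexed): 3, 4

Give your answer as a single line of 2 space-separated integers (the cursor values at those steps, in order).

After 1 (insert_after(29)): list=[1, 29, 5, 9, 3, 8, 4] cursor@1
After 2 (insert_before(97)): list=[97, 1, 29, 5, 9, 3, 8, 4] cursor@1
After 3 (insert_before(31)): list=[97, 31, 1, 29, 5, 9, 3, 8, 4] cursor@1
After 4 (delete_current): list=[97, 31, 29, 5, 9, 3, 8, 4] cursor@29
After 5 (delete_current): list=[97, 31, 5, 9, 3, 8, 4] cursor@5
After 6 (insert_after(91)): list=[97, 31, 5, 91, 9, 3, 8, 4] cursor@5

Answer: 1 29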